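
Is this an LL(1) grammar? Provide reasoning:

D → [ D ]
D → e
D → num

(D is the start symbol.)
A grammar is LL(1) if for each non-terminal N with multiple productions, the predict sets of those productions are pairwise disjoint, where PREDICT(N → α) = (FIRST(α) \ {ε}) ∪ (FOLLOW(N) if α ⇒* ε).

For D:
  PREDICT(D → '[' D ']') = { '[' }
  PREDICT(D → e) = { 'e' }
  PREDICT(D → num) = { 'num' }

All predict sets are disjoint. The grammar IS LL(1).

Answer: Yes, the grammar is LL(1).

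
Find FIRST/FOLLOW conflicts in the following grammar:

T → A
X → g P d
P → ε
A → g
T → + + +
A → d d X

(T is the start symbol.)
A FIRST/FOLLOW conflict occurs when a non-terminal N has a nullable alternative N → β (β ⇒* ε) and another alternative N → α with FIRST(α) ∩ FOLLOW(N) ≠ ∅: on such a lookahead the parser cannot decide between expanding α and letting N vanish via β.

Nullable non-terminals: P.
P has a nullable alternative but only one production, so nothing to check.

A, T, X have no nullable alternative, so no FIRST/FOLLOW check is needed there.

No FIRST/FOLLOW conflicts found.

Answer: No FIRST/FOLLOW conflicts.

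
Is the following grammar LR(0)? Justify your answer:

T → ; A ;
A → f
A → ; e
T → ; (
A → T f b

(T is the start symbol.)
A grammar is LR(0) if no state in the canonical LR(0) collection has:
  - both a shift item (dot before a terminal) and a complete item (shift-reduce conflict), or
  - two or more complete items (reduce-reduce conflict; the accept item [T' → T .] counts as a complete item here).

Augment with T' → T and build the canonical LR(0) collection (I0 = CLOSURE({[T' → . T]}), then GOTO on every symbol after a dot until no new states appear). It has 12 states:
  I0: { [T → . ; (], [T → . ; A ;], [T' → . T] }  — shift
  I1: { [A → . ; e], [A → . T f b], [A → . f], [T → . ; (], [T → . ; A ;], [T → ; . (], [T → ; . A ;] }  — shift
  I2: { [T' → T .] }  — accept
  I3: { [T → ; ( .] }  — reduce
  I4: { [A → . ; e], [A → . T f b], [A → . f], [A → ; . e], [T → . ; (], [T → . ; A ;], [T → ; . (], [T → ; . A ;] }  — shift
  I5: { [T → ; A . ;] }  — shift
  I6: { [A → T . f b] }  — shift
  I7: { [A → f .] }  — reduce
  I8: { [A → T f . b] }  — shift
  I9: { [A → T f b .] }  — reduce
  I10: { [T → ; A ; .] }  — reduce
  I11: { [A → ; e .] }  — reduce

Every state is either a pure shift/goto state or contains exactly one complete item and nothing to shift — no conflicts. The grammar is LR(0).

Answer: Yes, the grammar is LR(0)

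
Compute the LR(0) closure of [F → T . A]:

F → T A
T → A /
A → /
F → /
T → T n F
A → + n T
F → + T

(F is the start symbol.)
{ [A → . + n T], [A → . /], [F → T . A] }

To compute CLOSURE, for each item [A → α.Bβ] where B is a non-terminal, add [B → .γ] for all productions B → γ; repeat for the newly added items until nothing changes.

Start with: [F → T . A]
  [F → T . A] has the dot before A: add [A → . /], [A → . + n T]
No further items can be added.

CLOSURE = { [A → . + n T], [A → . /], [F → T . A] }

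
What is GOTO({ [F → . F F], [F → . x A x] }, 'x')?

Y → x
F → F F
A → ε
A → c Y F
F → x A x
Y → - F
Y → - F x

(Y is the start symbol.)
{ [A → . c Y F], [A → .], [F → x . A x] }

GOTO(I, 'x') = CLOSURE({ [A → αX.β] : [A → α.Xβ] ∈ I, X = 'x' })

Items with dot before 'x', with the dot advanced:
  [F → . x A x] → [F → x . A x]
Closure of the advanced items:
  [F → x . A x] has the dot before A: add [A → .], [A → . c Y F]

GOTO = { [A → . c Y F], [A → .], [F → x . A x] }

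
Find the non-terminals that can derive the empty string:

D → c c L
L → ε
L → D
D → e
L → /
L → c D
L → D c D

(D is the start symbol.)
{ 'L' }

ε-productions: L → ε
So L is immediately nullable.
No further non-terminal can be added: every production for the remaining non-terminals contains a terminal or a non-nullable non-terminal.
Nullable = { 'L' }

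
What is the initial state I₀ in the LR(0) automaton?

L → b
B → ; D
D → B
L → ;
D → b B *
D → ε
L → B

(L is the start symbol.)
First, augment the grammar with L' → L
I₀ = CLOSURE({ [L' → . L] }):
  [L' → . L] has the dot before L: add [L → . b], [L → . ;], [L → . B]
  [L → . B] has the dot before B: add [B → . ; D]
No further items can be added.

I₀ = { [B → . ; D], [L → . ;], [L → . B], [L → . b], [L' → . L] }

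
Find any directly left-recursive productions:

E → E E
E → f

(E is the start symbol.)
Direct left recursion occurs when N → N α for some non-terminal N (the right-hand side begins with the left-hand side itself).

E → E E: LEFT RECURSIVE (starts with E)
E → f: starts with f

The grammar has direct left recursion on: E.

Answer: Yes, E is left-recursive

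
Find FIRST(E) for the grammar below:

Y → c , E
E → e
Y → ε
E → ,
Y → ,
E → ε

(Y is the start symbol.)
To compute FIRST(E), examine every production with E on the left-hand side, reading each right-hand side left to right until a non-nullable symbol is reached.

From E → e:
  - e is a terminal: add 'e' and stop
From E → ,:
  - ',' is a terminal: add ',' and stop
From E → ε:
  - ε-production, so ε ∈ FIRST(E)

Collecting: FIRST(E) = { ',', 'e', ε }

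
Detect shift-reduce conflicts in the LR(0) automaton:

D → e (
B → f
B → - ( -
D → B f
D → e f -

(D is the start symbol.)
A shift-reduce conflict occurs when an LR(0) state has both:
  - a complete (reduce) item [A → α .] (dot at the end), and
  - a shift item [B → β . c γ] (dot before a terminal).

Augment with D' → D and build the canonical LR(0) collection (I0 = CLOSURE({[D' → . D]}), then GOTO on every symbol after a dot until no new states appear). It has 12 states:
  I0: { [B → . - ( -], [B → . f], [D → . B f], [D → . e (], [D → . e f -], [D' → . D] }  — shift
  I1: { [B → - . ( -] }  — shift
  I2: { [D → B . f] }  — shift
  I3: { [D' → D .] }  — accept
  I4: { [D → e . (], [D → e . f -] }  — shift
  I5: { [B → f .] }  — reduce
  I6: { [D → e ( .] }  — reduce
  I7: { [D → e f . -] }  — shift
  I8: { [D → e f - .] }  — reduce
  I9: { [D → B f .] }  — reduce
  I10: { [B → - ( . -] }  — shift
  I11: { [B → - ( - .] }  — reduce

No state contains both a complete item and a shift item.

Answer: No shift-reduce conflicts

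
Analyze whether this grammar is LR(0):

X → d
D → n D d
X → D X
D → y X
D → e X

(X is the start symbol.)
Yes, the grammar is LR(0)

Augment with X' → X and build the canonical LR(0) collection (I0 = CLOSURE({[X' → . X]}), then GOTO on every symbol after a dot until no new states appear). It has 12 states:
  I0: { [D → . e X], [D → . n D d], [D → . y X], [X → . D X], [X → . d], [X' → . X] }  — shift
  I1: { [D → . e X], [D → . n D d], [D → . y X], [X → . D X], [X → . d], [X → D . X] }  — shift
  I2: { [X' → X .] }  — accept
  I3: { [X → d .] }  — reduce
  I4: { [D → . e X], [D → . n D d], [D → . y X], [D → e . X], [X → . D X], [X → . d] }  — shift
  I5: { [D → . e X], [D → . n D d], [D → . y X], [D → n . D d] }  — shift
  I6: { [D → . e X], [D → . n D d], [D → . y X], [D → y . X], [X → . D X], [X → . d] }  — shift
  I7: { [D → y X .] }  — reduce
  I8: { [D → n D . d] }  — shift
  I9: { [D → n D d .] }  — reduce
  I10: { [D → e X .] }  — reduce
  I11: { [X → D X .] }  — reduce

Every state is either a pure shift/goto state or contains exactly one complete item and nothing to shift — no conflicts. The grammar is LR(0).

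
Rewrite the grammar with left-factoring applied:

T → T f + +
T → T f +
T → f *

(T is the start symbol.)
T → T f + T'
T' → +
T' → ε
T → f *

Left-factoring transforms A → αβ₁ | αβ₂ into A → αA' and A' → β₁ | β₂
(α is the longest common prefix among the alternatives). Repeat until
no nonterminal has two alternatives with a common prefix.

Round 1: T has alternatives sharing prefix 'T f +'. Introduce T': T → T f + T'
  Add: T' → +
  Add: T' → ε

No remaining common prefixes — done.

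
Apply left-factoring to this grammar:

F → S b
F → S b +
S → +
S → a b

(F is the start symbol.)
F → S b F'
F' → ε
F' → +
S → +
S → a b

Left-factoring transforms A → αβ₁ | αβ₂ into A → αA' and A' → β₁ | β₂
(α is the longest common prefix among the alternatives). Repeat until
no nonterminal has two alternatives with a common prefix.

Round 1: F has alternatives sharing prefix 'S b'. Introduce F': F → S b F'
  Add: F' → ε
  Add: F' → +

No remaining common prefixes — done.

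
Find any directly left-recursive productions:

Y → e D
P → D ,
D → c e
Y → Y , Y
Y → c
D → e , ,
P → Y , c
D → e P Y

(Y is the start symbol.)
Y → e D: starts with e
P → D ,: starts with D
D → c e: starts with c
Y → Y , Y: LEFT RECURSIVE (starts with Y)
Y → c: starts with c
D → e , ,: starts with e
P → Y , c: starts with Y
D → e P Y: starts with e

The grammar has direct left recursion on: Y.

Answer: Yes, Y is left-recursive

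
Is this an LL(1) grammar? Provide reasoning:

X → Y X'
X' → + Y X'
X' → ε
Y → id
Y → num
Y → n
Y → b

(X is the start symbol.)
Yes, the grammar is LL(1).

Relevant sets:
  FOLLOW(X') = { $ }

For X':
  PREDICT(X' → '+' Y X') = { '+' }
  PREDICT(X' → ε) = { $ }
For Y:
  PREDICT(Y → id) = { 'id' }
  PREDICT(Y → num) = { 'num' }
  PREDICT(Y → n) = { 'n' }
  PREDICT(Y → b) = { 'b' }
X has a single production, so nothing to check there.

All predict sets are disjoint. The grammar IS LL(1).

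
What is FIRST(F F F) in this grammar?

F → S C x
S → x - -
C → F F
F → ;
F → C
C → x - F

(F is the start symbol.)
FIRST sets of the non-terminals involved (from the grammar, by fixed-point iteration):
  FIRST(F) = { ';', 'x' }

To compute FIRST(F F F), process the symbols left to right:
Symbol F is a non-terminal. Add FIRST(F) \ {ε} = { ';', 'x' }
F is not nullable (ε ∉ FIRST(F)), so stop here.
FIRST(F F F) = { ';', 'x' }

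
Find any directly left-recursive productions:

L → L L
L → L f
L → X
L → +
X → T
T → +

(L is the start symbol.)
Yes, L is left-recursive

Direct left recursion occurs when N → N α for some non-terminal N (the right-hand side begins with the left-hand side itself).

L → L L: LEFT RECURSIVE (starts with L)
L → L f: LEFT RECURSIVE (starts with L)
L → X: starts with X
L → +: starts with '+'
X → T: starts with T
T → +: starts with '+'

The grammar has direct left recursion on: L.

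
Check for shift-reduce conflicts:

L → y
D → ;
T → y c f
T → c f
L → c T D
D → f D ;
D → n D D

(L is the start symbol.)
A shift-reduce conflict occurs when an LR(0) state has both:
  - a complete (reduce) item [A → α .] (dot at the end), and
  - a shift item [B → β . c γ] (dot before a terminal).

Augment with L' → L and build the canonical LR(0) collection (I0 = CLOSURE({[L' → . L]}), then GOTO on every symbol after a dot until no new states appear). It has 18 states:
  I0: { [L → . c T D], [L → . y], [L' → . L] }  — shift
  I1: { [L' → L .] }  — accept
  I2: { [L → c . T D], [T → . c f], [T → . y c f] }  — shift
  I3: { [L → y .] }  — reduce
  I4: { [D → . ;], [D → . f D ;], [D → . n D D], [L → c T . D] }  — shift
  I5: { [T → c . f] }  — shift
  I6: { [T → y . c f] }  — shift
  I7: { [T → y c . f] }  — shift
  I8: { [T → y c f .] }  — reduce
  I9: { [T → c f .] }  — reduce
  I10: { [D → ; .] }  — reduce
  I11: { [L → c T D .] }  — reduce
  I12: { [D → . ;], [D → . f D ;], [D → . n D D], [D → f . D ;] }  — shift
  I13: { [D → . ;], [D → . f D ;], [D → . n D D], [D → n . D D] }  — shift
  I14: { [D → . ;], [D → . f D ;], [D → . n D D], [D → n D . D] }  — shift
  I15: { [D → n D D .] }  — reduce
  I16: { [D → f D . ;] }  — shift
  I17: { [D → f D ; .] }  — reduce

No state contains both a complete item and a shift item.

Answer: No shift-reduce conflicts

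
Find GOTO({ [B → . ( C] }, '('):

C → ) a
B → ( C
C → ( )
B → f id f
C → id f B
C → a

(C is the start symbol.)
GOTO(I, '(') = CLOSURE({ [A → αX.β] : [A → α.Xβ] ∈ I, X = '(' })

Items with dot before '(', with the dot advanced:
  [B → . ( C] → [B → ( . C]
Closure of the advanced items:
  [B → ( . C] has the dot before C: add [C → . ) a], [C → . ( )], [C → . id f B], [C → . a]

GOTO = { [B → ( . C], [C → . ( )], [C → . ) a], [C → . a], [C → . id f B] }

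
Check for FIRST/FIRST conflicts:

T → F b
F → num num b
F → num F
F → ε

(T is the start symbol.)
Yes. F → num num b / F → num F on { 'num' }

Productions for F:
  F → num num b: FIRST = { 'num' }
  F → num F: FIRST = { 'num' }
  F → ε: FIRST = { ε }
T has only one production, so no FIRST/FIRST conflict is possible there.

Conflict for F: F → num num b and F → num F
  Overlap: { 'num' }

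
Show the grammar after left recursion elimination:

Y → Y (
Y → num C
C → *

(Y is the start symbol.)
Y → num C Y'
Y' → ( Y'
Y' → ε
C → *

Y is directly left-recursive. The standard transformation for
  A → A α₁ | ... | A α_m | β₁ | ... | β_n
is
  A  → β₁ A' | ... | β_n A'
  A' → α₁ A' | ... | α_m A' | ε

Y → num C becomes Y → num C Y'
Y → Y ( becomes Y' → ( Y'
Add Y' → ε

Productions for other non-terminals are unchanged:
  C → *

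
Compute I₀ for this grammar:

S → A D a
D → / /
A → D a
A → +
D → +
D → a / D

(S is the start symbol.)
{ [A → . +], [A → . D a], [D → . +], [D → . / /], [D → . a / D], [S → . A D a], [S' → . S] }

First, augment the grammar with S' → S
I₀ = CLOSURE({ [S' → . S] }):
  [S' → . S] has the dot before S: add [S → . A D a]
  [S → . A D a] has the dot before A: add [A → . D a], [A → . +]
  [A → . D a] has the dot before D: add [D → . / /], [D → . +], [D → . a / D]
No further items can be added.

I₀ = { [A → . +], [A → . D a], [D → . +], [D → . / /], [D → . a / D], [S → . A D a], [S' → . S] }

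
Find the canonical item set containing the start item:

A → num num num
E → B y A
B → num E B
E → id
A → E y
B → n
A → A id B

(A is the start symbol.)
{ [A → . A id B], [A → . E y], [A → . num num num], [A' → . A], [B → . n], [B → . num E B], [E → . B y A], [E → . id] }

First, augment the grammar with A' → A
I₀ = CLOSURE({ [A' → . A] }):
  [A' → . A] has the dot before A: add [A → . num num num], [A → . E y], [A → . A id B]
  [A → . E y] has the dot before E: add [E → . B y A], [E → . id]
  [E → . B y A] has the dot before B: add [B → . num E B], [B → . n]
No further items can be added.

I₀ = { [A → . A id B], [A → . E y], [A → . num num num], [A' → . A], [B → . n], [B → . num E B], [E → . B y A], [E → . id] }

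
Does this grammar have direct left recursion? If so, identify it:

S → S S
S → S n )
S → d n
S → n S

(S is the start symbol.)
Yes, S is left-recursive

Direct left recursion occurs when N → N α for some non-terminal N (the right-hand side begins with the left-hand side itself).

S → S S: LEFT RECURSIVE (starts with S)
S → S n ): LEFT RECURSIVE (starts with S)
S → d n: starts with d
S → n S: starts with n

The grammar has direct left recursion on: S.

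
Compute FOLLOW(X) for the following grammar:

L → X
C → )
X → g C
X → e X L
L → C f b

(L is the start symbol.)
{ $, ')', 'e', 'g' }

In L → X: X is at the end, add FOLLOW(L)
In X → e X L: X is followed by L, add FIRST(L) \ {ε} = { ')', 'e', 'g' }

The FOLLOW sets referred to above (computed the same way, to a fixed point):
  FOLLOW(L) = { $, ')', 'e', 'g' }

Taking the union: FOLLOW(X) = { $, ')', 'e', 'g' }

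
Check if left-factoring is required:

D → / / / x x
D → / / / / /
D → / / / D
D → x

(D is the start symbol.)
Left-factoring is needed when two productions for the same non-terminal
share a common prefix on the right-hand side.

Productions for D:
  D → / / / x x
  D → / / / / /
  D → / / / D
  D → x

Found common prefix '/ / /' in productions for D

Answer: Yes, D has productions with common prefix '/ / /'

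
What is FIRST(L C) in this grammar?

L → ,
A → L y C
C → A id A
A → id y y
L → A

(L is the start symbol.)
FIRST sets of the non-terminals involved (from the grammar, by fixed-point iteration):
  FIRST(L) = { ',', 'id' }

To compute FIRST(L C), process the symbols left to right:
Symbol L is a non-terminal. Add FIRST(L) \ {ε} = { ',', 'id' }
L is not nullable (ε ∉ FIRST(L)), so stop here.
FIRST(L C) = { ',', 'id' }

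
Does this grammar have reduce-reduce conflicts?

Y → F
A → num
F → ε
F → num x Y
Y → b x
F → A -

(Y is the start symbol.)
No reduce-reduce conflicts

A reduce-reduce conflict occurs when an LR(0) state has two complete items [A → α .] and [B → β .] — both call for a reduction, and with no lookahead the parser cannot choose between them.

Augment with Y' → Y and build the canonical LR(0) collection (I0 = CLOSURE({[Y' → . Y]}), then GOTO on every symbol after a dot until no new states appear). It has 10 states:
  I0: { [A → . num], [F → . A -], [F → . num x Y], [F → .], [Y → . F], [Y → . b x], [Y' → . Y] }  — shift, reduce
  I1: { [F → A . -] }  — shift
  I2: { [Y → F .] }  — reduce
  I3: { [Y' → Y .] }  — accept
  I4: { [Y → b . x] }  — shift
  I5: { [A → num .], [F → num . x Y] }  — shift, reduce
  I6: { [A → . num], [F → . A -], [F → . num x Y], [F → .], [F → num x . Y], [Y → . F], [Y → . b x] }  — shift, reduce
  I7: { [F → num x Y .] }  — reduce
  I8: { [Y → b x .] }  — reduce
  I9: { [F → A - .] }  — reduce

No state contains more than one complete item.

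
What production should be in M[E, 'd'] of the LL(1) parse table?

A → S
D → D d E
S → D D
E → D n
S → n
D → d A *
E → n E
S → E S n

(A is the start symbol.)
To find M[E, 'd'], we find productions for E where 'd' is in the predict set (PREDICT(N → α) = (FIRST(α) \ {ε}) ∪ (FOLLOW(N) if α ⇒* ε)).

Relevant sets:
  FIRST(D) = { 'd' }

E → D n: PREDICT = { 'd' }
  'd' is in predict set, so this production goes in M[E, 'd']
E → n E: PREDICT = { 'n' }

M[E, 'd'] = E → D n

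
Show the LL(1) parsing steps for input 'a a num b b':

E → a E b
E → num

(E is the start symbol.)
LL(1) parsing maintains a stack (initially the start symbol over $) and the input. At each step: if the stack top is a terminal, match it against the current input token; if it is a non-terminal N, replace it with the RHS of M[N, lookahead] (the unique production whose predict set contains the lookahead).

Stack is shown with the top on the left.

Stack      Input          Action
--------------------------------
E $        a a num b b $  output E → a E b
a E b $    a a num b b $  match 'a'
E b $      a num b b $    output E → a E b
a E b b $  a num b b $    match 'a'
E b b $    num b b $      output E → num
num b b $  num b b $      match 'num'
b b $      b b $          match 'b'
b $        b $            match 'b'
$          $              accept

The string is accepted.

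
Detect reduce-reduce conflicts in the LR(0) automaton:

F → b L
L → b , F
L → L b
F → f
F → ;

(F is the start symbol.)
Augment with F' → F and build the canonical LR(0) collection (I0 = CLOSURE({[F' → . F]}), then GOTO on every symbol after a dot until no new states appear). It has 10 states:
  I0: { [F → . ;], [F → . b L], [F → . f], [F' → . F] }  — shift
  I1: { [F → ; .] }  — reduce
  I2: { [F' → F .] }  — accept
  I3: { [F → b . L], [L → . L b], [L → . b , F] }  — shift
  I4: { [F → f .] }  — reduce
  I5: { [F → b L .], [L → L . b] }  — shift, reduce
  I6: { [L → b . , F] }  — shift
  I7: { [F → . ;], [F → . b L], [F → . f], [L → b , . F] }  — shift
  I8: { [L → b , F .] }  — reduce
  I9: { [L → L b .] }  — reduce

No state contains more than one complete item.

Answer: No reduce-reduce conflicts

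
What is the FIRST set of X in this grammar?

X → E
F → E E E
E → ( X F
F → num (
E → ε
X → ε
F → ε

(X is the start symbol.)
{ '(', ε }

FIRST sets of the other non-terminals involved (by the same procedure, iterated to a fixed point):
  FIRST(E) = { '(', ε }

From X → E:
  - E is a non-terminal: add FIRST(E) \ {ε} = { '(' }
    E is nullable and nothing follows, so the whole right-hand side can vanish: ε ∈ FIRST(X)
From X → ε:
  - ε-production, so ε ∈ FIRST(X)

Collecting: FIRST(X) = { '(', ε }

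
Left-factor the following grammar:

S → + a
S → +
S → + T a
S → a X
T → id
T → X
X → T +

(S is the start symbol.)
S → + S'
S' → a
S' → ε
S' → T a
S → a X
T → id
T → X
X → T +

Left-factoring transforms A → αβ₁ | αβ₂ into A → αA' and A' → β₁ | β₂
(α is the longest common prefix among the alternatives). Repeat until
no nonterminal has two alternatives with a common prefix.

Round 1: S has alternatives sharing prefix '+'. Introduce S': S → + S'
  Add: S' → a
  Add: S' → ε
  Add: S' → T a

No remaining common prefixes — done.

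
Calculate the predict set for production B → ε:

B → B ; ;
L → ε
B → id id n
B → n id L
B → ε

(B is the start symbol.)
PREDICT(B → ε) = (FIRST(RHS) \ {ε}) ∪ (FOLLOW(B) if ε ∈ FIRST(RHS), i.e. RHS ⇒* ε)
The right-hand side is ε (FIRST(ε) = { ε }), so the predict set is FOLLOW(B) = { $, ';' }
PREDICT(B → ε) = { $, ';' }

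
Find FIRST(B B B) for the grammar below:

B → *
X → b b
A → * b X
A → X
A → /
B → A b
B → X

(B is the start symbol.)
FIRST sets of the non-terminals involved (from the grammar, by fixed-point iteration):
  FIRST(B) = { '*', '/', 'b' }

To compute FIRST(B B B), process the symbols left to right:
Symbol B is a non-terminal. Add FIRST(B) \ {ε} = { '*', '/', 'b' }
B is not nullable (ε ∉ FIRST(B)), so stop here.
FIRST(B B B) = { '*', '/', 'b' }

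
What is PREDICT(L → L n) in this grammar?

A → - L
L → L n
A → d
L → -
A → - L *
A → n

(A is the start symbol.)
PREDICT(L → L n) = (FIRST(RHS) \ {ε}) ∪ (FOLLOW(L) if ε ∈ FIRST(RHS), i.e. RHS ⇒* ε)
FIRST(L) = { '-' }
FIRST(L n) = { '-' }
ε ∉ FIRST(L n), so FOLLOW(L) is not added.
PREDICT(L → L n) = { '-' }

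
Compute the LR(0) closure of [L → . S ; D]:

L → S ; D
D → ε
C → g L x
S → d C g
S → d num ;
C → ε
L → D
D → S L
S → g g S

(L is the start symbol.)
To compute CLOSURE, for each item [A → α.Bβ] where B is a non-terminal, add [B → .γ] for all productions B → γ; repeat for the newly added items until nothing changes.

Start with: [L → . S ; D]
  [L → . S ; D] has the dot before S: add [S → . d C g], [S → . d num ;], [S → . g g S]
No further items can be added.

CLOSURE = { [L → . S ; D], [S → . d C g], [S → . d num ;], [S → . g g S] }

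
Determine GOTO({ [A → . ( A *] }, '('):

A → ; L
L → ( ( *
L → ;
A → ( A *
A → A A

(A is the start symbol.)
{ [A → ( . A *], [A → . ( A *], [A → . ; L], [A → . A A] }

GOTO(I, '(') = CLOSURE({ [A → αX.β] : [A → α.Xβ] ∈ I, X = '(' })

Items with dot before '(', with the dot advanced:
  [A → . ( A *] → [A → ( . A *]
Closure of the advanced items:
  [A → ( . A *] has the dot before A: add [A → . ; L], [A → . ( A *], [A → . A A]

GOTO = { [A → ( . A *], [A → . ( A *], [A → . ; L], [A → . A A] }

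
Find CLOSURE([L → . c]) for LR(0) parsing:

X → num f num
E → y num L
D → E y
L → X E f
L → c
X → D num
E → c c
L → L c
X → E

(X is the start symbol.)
Start with: [L → . c]
The dot precedes the terminal c, so nothing is added.

CLOSURE = { [L → . c] }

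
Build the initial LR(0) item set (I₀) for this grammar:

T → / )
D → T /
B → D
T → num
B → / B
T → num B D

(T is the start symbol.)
First, augment the grammar with T' → T
I₀ = CLOSURE({ [T' → . T] }):
  [T' → . T] has the dot before T: add [T → . / )], [T → . num], [T → . num B D]
No further items can be added.

I₀ = { [T → . / )], [T → . num B D], [T → . num], [T' → . T] }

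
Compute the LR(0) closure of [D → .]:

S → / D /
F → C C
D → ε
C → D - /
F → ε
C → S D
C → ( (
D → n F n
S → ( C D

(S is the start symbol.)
To compute CLOSURE, for each item [A → α.Bβ] where B is a non-terminal, add [B → .γ] for all productions B → γ; repeat for the newly added items until nothing changes.

Start with: [D → .]
The dot is at the end, so nothing is added.

CLOSURE = { [D → .] }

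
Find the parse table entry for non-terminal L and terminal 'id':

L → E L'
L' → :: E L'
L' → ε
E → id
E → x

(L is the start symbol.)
To find M[L, 'id'], we find productions for L where 'id' is in the predict set (PREDICT(N → α) = (FIRST(α) \ {ε}) ∪ (FOLLOW(N) if α ⇒* ε)).

Relevant sets:
  FIRST(E) = { 'id', 'x' }

L → E L': PREDICT = { 'id', 'x' }
  'id' is in predict set, so this production goes in M[L, 'id']

M[L, 'id'] = L → E L'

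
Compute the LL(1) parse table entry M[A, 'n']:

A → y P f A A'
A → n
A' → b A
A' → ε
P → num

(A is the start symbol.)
A → n

To find M[A, 'n'], we find productions for A where 'n' is in the predict set (PREDICT(N → α) = (FIRST(α) \ {ε}) ∪ (FOLLOW(N) if α ⇒* ε)).

A → y P f A A': PREDICT = { 'y' }
A → n: PREDICT = { 'n' }
  'n' is in predict set, so this production goes in M[A, 'n']

M[A, 'n'] = A → n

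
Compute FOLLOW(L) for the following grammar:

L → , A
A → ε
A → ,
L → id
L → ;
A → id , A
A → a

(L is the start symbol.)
To compute FOLLOW(L), find every occurrence of L on a right-hand side N → α L β: add FIRST(β) \ {ε}, and if β is empty or nullable also add FOLLOW(N). Iterate to a fixed point.

L is the start symbol, so $ ∈ FOLLOW(L).
L does not occur on any right-hand side.

Taking the union: FOLLOW(L) = { $ }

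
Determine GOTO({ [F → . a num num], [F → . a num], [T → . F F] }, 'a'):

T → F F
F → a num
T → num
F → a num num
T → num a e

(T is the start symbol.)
GOTO(I, 'a') = CLOSURE({ [A → αX.β] : [A → α.Xβ] ∈ I, X = 'a' })

Items with dot before 'a', with the dot advanced:
  [F → . a num] → [F → a . num]
  [F → . a num num] → [F → a . num num]
Closure adds nothing (no advanced item has the dot before a non-terminal).

GOTO = { [F → a . num num], [F → a . num] }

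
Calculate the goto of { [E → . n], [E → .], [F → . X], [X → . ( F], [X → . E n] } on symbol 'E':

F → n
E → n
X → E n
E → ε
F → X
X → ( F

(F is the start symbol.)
GOTO(I, 'E') = CLOSURE({ [A → αX.β] : [A → α.Xβ] ∈ I, X = 'E' })

Items with dot before 'E', with the dot advanced:
  [X → . E n] → [X → E . n]
Closure adds nothing (no advanced item has the dot before a non-terminal).

GOTO = { [X → E . n] }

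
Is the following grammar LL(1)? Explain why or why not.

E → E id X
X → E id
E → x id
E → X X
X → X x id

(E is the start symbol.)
No. Predict set conflict for E: { 'x' }

Relevant sets:
  FIRST(E) = { 'x' }
  FIRST(X) = { 'x' }

For E:
  PREDICT(E → E id X) = { 'x' }
  PREDICT(E → x id) = { 'x' }
  PREDICT(E → X X) = { 'x' }
For X:
  PREDICT(X → E id) = { 'x' }
  PREDICT(X → X x id) = { 'x' }

Conflict found: Predict set conflict for E: { 'x' }
The grammar is NOT LL(1).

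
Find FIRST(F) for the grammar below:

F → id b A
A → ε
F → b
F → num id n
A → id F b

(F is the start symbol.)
{ 'b', 'id', 'num' }

To compute FIRST(F), examine every production with F on the left-hand side, reading each right-hand side left to right until a non-nullable symbol is reached.

From F → id b A:
  - id is a terminal: add 'id' and stop
From F → b:
  - b is a terminal: add 'b' and stop
From F → num id n:
  - num is a terminal: add 'num' and stop

Collecting: FIRST(F) = { 'b', 'id', 'num' }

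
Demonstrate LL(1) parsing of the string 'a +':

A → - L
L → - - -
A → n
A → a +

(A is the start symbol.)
Stack is shown with the top on the left.

Stack  Input  Action
--------------------
A $    a + $  output A → a +
a + $  a + $  match 'a'
+ $    + $    match '+'
$      $      accept

The string is accepted.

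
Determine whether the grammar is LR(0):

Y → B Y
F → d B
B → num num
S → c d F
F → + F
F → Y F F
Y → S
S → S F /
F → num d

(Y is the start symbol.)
No. Shift-reduce conflict between [Y → S .] and [B → . num num]

Augment with Y' → Y and build the canonical LR(0) collection (I0 = CLOSURE({[Y' → . Y]}), then GOTO on every symbol after a dot until no new states appear). It has 21 states:
  I0: { [B → . num num], [S → . S F /], [S → . c d F], [Y → . B Y], [Y → . S], [Y' → . Y] }  — shift
  I1: { [B → . num num], [S → . S F /], [S → . c d F], [Y → . B Y], [Y → . S], [Y → B . Y] }  — shift
  I2: { [B → . num num], [F → . + F], [F → . Y F F], [F → . d B], [F → . num d], [S → . S F /], [S → . c d F], [S → S . F /], [Y → . B Y], [Y → . S], [Y → S .] }  — shift, reduce
  I3: { [Y' → Y .] }  — accept
  I4: { [S → c . d F] }  — shift
  I5: { [B → num . num] }  — shift
  I6: { [B → num num .] }  — reduce
  I7: { [B → . num num], [F → . + F], [F → . Y F F], [F → . d B], [F → . num d], [S → . S F /], [S → . c d F], [S → c d . F], [Y → . B Y], [Y → . S] }  — shift
  I8: { [B → . num num], [F → + . F], [F → . + F], [F → . Y F F], [F → . d B], [F → . num d], [S → . S F /], [S → . c d F], [Y → . B Y], [Y → . S] }  — shift
  I9: { [S → c d F .] }  — reduce
  I10: { [B → . num num], [F → . + F], [F → . Y F F], [F → . d B], [F → . num d], [F → Y . F F], [S → . S F /], [S → . c d F], [Y → . B Y], [Y → . S] }  — shift
  I11: { [B → . num num], [F → d . B] }  — shift
  I12: { [B → num . num], [F → num . d] }  — shift
  I13: { [F → num d .] }  — reduce
  I14: { [F → d B .] }  — reduce
  I15: { [B → . num num], [F → . + F], [F → . Y F F], [F → . d B], [F → . num d], [F → Y F . F], [S → . S F /], [S → . c d F], [Y → . B Y], [Y → . S] }  — shift
  I16: { [F → Y F F .] }  — reduce
  I17: { [F → + F .] }  — reduce
  I18: { [S → S F . /] }  — shift
  I19: { [S → S F / .] }  — reduce
  I20: { [Y → B Y .] }  — reduce

Conflict in state I2:
  Shift-reduce conflict between [Y → S .] and [B → . num num]
So the grammar is NOT LR(0).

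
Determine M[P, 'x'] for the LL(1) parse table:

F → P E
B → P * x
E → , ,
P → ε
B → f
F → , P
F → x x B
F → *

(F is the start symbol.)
To find M[P, 'x'], we find productions for P where 'x' is in the predict set (PREDICT(N → α) = (FIRST(α) \ {ε}) ∪ (FOLLOW(N) if α ⇒* ε)).

Relevant sets:
  FOLLOW(P) = { $, '*', ',' }

P → ε: PREDICT = { $, '*', ',' }

M[P, 'x'] is empty (no production applies)

Answer: Empty (error entry)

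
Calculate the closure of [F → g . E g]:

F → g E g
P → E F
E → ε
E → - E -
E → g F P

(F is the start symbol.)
{ [E → . - E -], [E → . g F P], [E → .], [F → g . E g] }

To compute CLOSURE, for each item [A → α.Bβ] where B is a non-terminal, add [B → .γ] for all productions B → γ; repeat for the newly added items until nothing changes.

Start with: [F → g . E g]
  [F → g . E g] has the dot before E: add [E → .], [E → . - E -], [E → . g F P]
No further items can be added.

CLOSURE = { [E → . - E -], [E → . g F P], [E → .], [F → g . E g] }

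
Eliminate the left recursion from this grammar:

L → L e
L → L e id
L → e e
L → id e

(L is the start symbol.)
L is directly left-recursive. The standard transformation for
  A → A α₁ | ... | A α_m | β₁ | ... | β_n
is
  A  → β₁ A' | ... | β_n A'
  A' → α₁ A' | ... | α_m A' | ε

L → e e becomes L → e e L'
L → id e becomes L → id e L'
L → L e becomes L' → e L'
L → L e id becomes L' → e id L'
Add L' → ε

Resulting grammar:
L → e e L'
L → id e L'
L' → e L'
L' → e id L'
L' → ε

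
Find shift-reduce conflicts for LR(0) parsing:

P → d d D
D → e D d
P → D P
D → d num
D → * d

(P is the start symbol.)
No shift-reduce conflicts

Augment with P' → P and build the canonical LR(0) collection (I0 = CLOSURE({[P' → . P]}), then GOTO on every symbol after a dot until no new states appear). It has 14 states:
  I0: { [D → . * d], [D → . d num], [D → . e D d], [P → . D P], [P → . d d D], [P' → . P] }  — shift
  I1: { [D → * . d] }  — shift
  I2: { [D → . * d], [D → . d num], [D → . e D d], [P → . D P], [P → . d d D], [P → D . P] }  — shift
  I3: { [P' → P .] }  — accept
  I4: { [D → d . num], [P → d . d D] }  — shift
  I5: { [D → . * d], [D → . d num], [D → . e D d], [D → e . D d] }  — shift
  I6: { [D → e D . d] }  — shift
  I7: { [D → d . num] }  — shift
  I8: { [D → d num .] }  — reduce
  I9: { [D → e D d .] }  — reduce
  I10: { [D → . * d], [D → . d num], [D → . e D d], [P → d d . D] }  — shift
  I11: { [P → d d D .] }  — reduce
  I12: { [P → D P .] }  — reduce
  I13: { [D → * d .] }  — reduce

No state contains both a complete item and a shift item.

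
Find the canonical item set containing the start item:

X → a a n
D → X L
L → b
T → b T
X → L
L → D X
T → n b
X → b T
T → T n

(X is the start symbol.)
{ [D → . X L], [L → . D X], [L → . b], [X → . L], [X → . a a n], [X → . b T], [X' → . X] }

First, augment the grammar with X' → X
I₀ = CLOSURE({ [X' → . X] }):
  [X' → . X] has the dot before X: add [X → . a a n], [X → . L], [X → . b T]
  [X → . L] has the dot before L: add [L → . b], [L → . D X]
  [L → . D X] has the dot before D: add [D → . X L]
No further items can be added.

I₀ = { [D → . X L], [L → . D X], [L → . b], [X → . L], [X → . a a n], [X → . b T], [X' → . X] }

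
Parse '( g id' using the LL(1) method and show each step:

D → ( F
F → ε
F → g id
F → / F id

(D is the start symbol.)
LL(1) parsing maintains a stack (initially the start symbol over $) and the input. At each step: if the stack top is a terminal, match it against the current input token; if it is a non-terminal N, replace it with the RHS of M[N, lookahead] (the unique production whose predict set contains the lookahead).

Stack is shown with the top on the left.

Stack   Input     Action
------------------------
D $     ( g id $  output D → ( F
( F $   ( g id $  match '('
F $     g id $    output F → g id
g id $  g id $    match 'g'
id $    id $      match 'id'
$       $         accept

The string is accepted.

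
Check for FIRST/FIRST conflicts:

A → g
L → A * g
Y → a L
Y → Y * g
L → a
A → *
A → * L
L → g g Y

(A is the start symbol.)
Yes. A → '*' / A → '*' L on { '*' }; L → A '*' g / L → g g Y on { 'g' }; Y → a L / Y → Y '*' g on { 'a' }

FIRST sets of the non-terminals at (or reachable through a nullable prefix from) the front of some alternative:
  FIRST(A) = { '*', 'g' }
  FIRST(Y) = { 'a' }

Productions for A:
  A → g: FIRST = { 'g' }
  A → *: FIRST = { '*' }
  A → * L: FIRST = { '*' }
Productions for L:
  L → A * g: FIRST = { '*', 'g' }
  L → a: FIRST = { 'a' }
  L → g g Y: FIRST = { 'g' }
Productions for Y:
  Y → a L: FIRST = { 'a' }
  Y → Y * g: FIRST = { 'a' }

Conflict for A: A → * and A → * L
  Overlap: { '*' }
Conflict for L: L → A * g and L → g g Y
  Overlap: { 'g' }
Conflict for Y: Y → a L and Y → Y * g
  Overlap: { 'a' }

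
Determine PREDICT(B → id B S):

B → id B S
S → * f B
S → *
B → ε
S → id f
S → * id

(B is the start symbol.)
{ 'id' }

PREDICT(B → id B S) = (FIRST(RHS) \ {ε}) ∪ (FOLLOW(B) if ε ∈ FIRST(RHS), i.e. RHS ⇒* ε)
FIRST(id B S) = { 'id' }
ε ∉ FIRST(id B S), so FOLLOW(B) is not added.
PREDICT(B → id B S) = { 'id' }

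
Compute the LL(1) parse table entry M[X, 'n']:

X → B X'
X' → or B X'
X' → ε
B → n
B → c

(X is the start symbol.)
X → B X'

To find M[X, 'n'], we find productions for X where 'n' is in the predict set (PREDICT(N → α) = (FIRST(α) \ {ε}) ∪ (FOLLOW(N) if α ⇒* ε)).

Relevant sets:
  FIRST(B) = { 'c', 'n' }

X → B X': PREDICT = { 'c', 'n' }
  'n' is in predict set, so this production goes in M[X, 'n']

M[X, 'n'] = X → B X'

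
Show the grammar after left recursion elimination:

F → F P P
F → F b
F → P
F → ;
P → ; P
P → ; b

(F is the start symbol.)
F → P F'
F → ; F'
F' → P P F'
F' → b F'
F' → ε
P → ; P
P → ; b

F is directly left-recursive. The standard transformation for
  A → A α₁ | ... | A α_m | β₁ | ... | β_n
is
  A  → β₁ A' | ... | β_n A'
  A' → α₁ A' | ... | α_m A' | ε

F → P becomes F → P F'
F → ; becomes F → ; F'
F → F P P becomes F' → P P F'
F → F b becomes F' → b F'
Add F' → ε

Productions for other non-terminals are unchanged:
  P → ; P
  P → ; b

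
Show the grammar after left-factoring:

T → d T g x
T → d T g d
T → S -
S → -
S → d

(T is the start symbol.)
T → d T g T'
T' → x
T' → d
T → S -
S → -
S → d

Left-factoring transforms A → αβ₁ | αβ₂ into A → αA' and A' → β₁ | β₂
(α is the longest common prefix among the alternatives). Repeat until
no nonterminal has two alternatives with a common prefix.

Round 1: T has alternatives sharing prefix 'd T g'. Introduce T': T → d T g T'
  Add: T' → x
  Add: T' → d

No remaining common prefixes — done.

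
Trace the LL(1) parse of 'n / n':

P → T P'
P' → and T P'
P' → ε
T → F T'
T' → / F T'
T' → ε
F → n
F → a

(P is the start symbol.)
Stack is shown with the top on the left.

Stack        Input    Action
----------------------------
P $          n / n $  output P → T P'
T P' $       n / n $  output T → F T'
F T' P' $    n / n $  output F → n
n T' P' $    n / n $  match 'n'
T' P' $      / n $    output T' → / F T'
/ F T' P' $  / n $    match '/'
F T' P' $    n $      output F → n
n T' P' $    n $      match 'n'
T' P' $      $        output T' → ε
P' $         $        output P' → ε
$            $        accept

The string is accepted.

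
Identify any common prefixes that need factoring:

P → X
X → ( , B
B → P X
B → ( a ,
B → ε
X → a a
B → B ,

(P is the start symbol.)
Left-factoring is needed when two productions for the same non-terminal
share a common prefix on the right-hand side.

Productions for X:
  X → ( , B
  X → a a
Productions for B:
  B → P X
  B → ( a ,
  B → ε
  B → B ,

No common prefixes found.

Answer: No, left-factoring is not needed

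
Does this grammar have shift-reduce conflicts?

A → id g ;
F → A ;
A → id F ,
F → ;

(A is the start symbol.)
A shift-reduce conflict occurs when an LR(0) state has both:
  - a complete (reduce) item [A → α .] (dot at the end), and
  - a shift item [B → β . c γ] (dot before a terminal).

Augment with A' → A and build the canonical LR(0) collection (I0 = CLOSURE({[A' → . A]}), then GOTO on every symbol after a dot until no new states appear). It has 10 states:
  I0: { [A → . id F ,], [A → . id g ;], [A' → . A] }  — shift
  I1: { [A' → A .] }  — accept
  I2: { [A → . id F ,], [A → . id g ;], [A → id . F ,], [A → id . g ;], [F → . ;], [F → . A ;] }  — shift
  I3: { [F → ; .] }  — reduce
  I4: { [F → A . ;] }  — shift
  I5: { [A → id F . ,] }  — shift
  I6: { [A → id g . ;] }  — shift
  I7: { [A → id g ; .] }  — reduce
  I8: { [A → id F , .] }  — reduce
  I9: { [F → A ; .] }  — reduce

No state contains both a complete item and a shift item.

Answer: No shift-reduce conflicts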